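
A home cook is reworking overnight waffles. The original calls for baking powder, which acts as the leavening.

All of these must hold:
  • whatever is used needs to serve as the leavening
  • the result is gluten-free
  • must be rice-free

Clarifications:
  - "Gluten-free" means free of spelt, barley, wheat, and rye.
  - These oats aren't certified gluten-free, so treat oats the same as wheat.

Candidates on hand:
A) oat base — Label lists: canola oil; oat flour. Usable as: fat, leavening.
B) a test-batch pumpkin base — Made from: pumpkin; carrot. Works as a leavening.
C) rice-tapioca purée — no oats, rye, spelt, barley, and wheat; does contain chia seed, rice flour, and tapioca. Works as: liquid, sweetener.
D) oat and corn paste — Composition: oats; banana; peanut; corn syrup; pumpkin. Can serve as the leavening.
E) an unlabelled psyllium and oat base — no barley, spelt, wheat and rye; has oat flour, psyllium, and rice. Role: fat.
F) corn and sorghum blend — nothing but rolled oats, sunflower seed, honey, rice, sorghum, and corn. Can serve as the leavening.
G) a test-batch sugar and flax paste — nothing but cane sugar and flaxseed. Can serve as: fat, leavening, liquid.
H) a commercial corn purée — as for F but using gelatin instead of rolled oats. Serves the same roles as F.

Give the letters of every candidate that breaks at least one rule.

A: has oat flour, so not gluten-free — out
B: only carrot and pumpkin; none excluded — valid
C: not usable as a leavening; has rice flour, so not rice-free — out
D: has oats, so not gluten-free — reject
E: not usable as a leavening; has oat flour, so not gluten-free (and 1 more) — reject
F: has rolled oats, so not gluten-free; has rice, so not rice-free — reject
G: gluten-free, no rice — OK
H: has rice, so not rice-free — out

A, C, D, E, F, H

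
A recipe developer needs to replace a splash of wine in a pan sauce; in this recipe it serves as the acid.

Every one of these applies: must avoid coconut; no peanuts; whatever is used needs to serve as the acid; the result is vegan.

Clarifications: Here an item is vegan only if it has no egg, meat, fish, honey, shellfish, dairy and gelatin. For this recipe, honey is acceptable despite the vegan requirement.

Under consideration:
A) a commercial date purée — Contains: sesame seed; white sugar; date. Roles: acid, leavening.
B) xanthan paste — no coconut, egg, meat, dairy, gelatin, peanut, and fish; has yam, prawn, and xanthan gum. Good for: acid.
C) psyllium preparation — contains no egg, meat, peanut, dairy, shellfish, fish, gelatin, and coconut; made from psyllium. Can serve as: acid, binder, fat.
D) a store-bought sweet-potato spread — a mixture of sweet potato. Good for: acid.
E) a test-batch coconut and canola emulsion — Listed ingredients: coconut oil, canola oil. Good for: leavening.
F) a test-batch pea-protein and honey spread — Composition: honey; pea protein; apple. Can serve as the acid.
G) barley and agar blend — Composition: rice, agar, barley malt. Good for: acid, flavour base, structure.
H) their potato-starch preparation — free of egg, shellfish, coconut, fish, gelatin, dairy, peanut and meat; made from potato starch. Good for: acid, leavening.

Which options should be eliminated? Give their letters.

A: only sesame seed, white sugar and date; none excluded — valid
B: has prawn, so not vegan — out
C: no coconut, vegan — OK
D: no peanut, no coconut — OK
E: not usable as an acid; has coconut oil, so not coconut-free — no
F: honey is permitted under the vegan carve-out; nothing else excluded — keep
G: no peanut, vegan — valid
H: works as an acid, no coconut, no peanut — valid

B, E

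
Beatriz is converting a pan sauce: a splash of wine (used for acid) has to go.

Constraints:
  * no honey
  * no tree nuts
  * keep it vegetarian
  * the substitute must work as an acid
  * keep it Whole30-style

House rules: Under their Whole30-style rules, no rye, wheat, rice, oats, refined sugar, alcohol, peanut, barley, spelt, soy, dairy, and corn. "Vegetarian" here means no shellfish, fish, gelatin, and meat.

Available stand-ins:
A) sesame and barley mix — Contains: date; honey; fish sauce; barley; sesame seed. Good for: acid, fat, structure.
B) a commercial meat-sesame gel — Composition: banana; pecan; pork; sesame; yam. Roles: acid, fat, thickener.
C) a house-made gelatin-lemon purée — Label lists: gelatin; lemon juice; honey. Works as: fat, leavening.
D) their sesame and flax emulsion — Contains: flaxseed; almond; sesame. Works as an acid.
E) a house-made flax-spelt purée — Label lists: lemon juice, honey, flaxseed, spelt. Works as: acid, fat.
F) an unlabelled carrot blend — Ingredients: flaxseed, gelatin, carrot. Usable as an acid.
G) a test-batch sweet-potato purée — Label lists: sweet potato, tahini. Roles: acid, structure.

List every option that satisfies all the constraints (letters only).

G

A: has barley, so not Whole30-style; has fish sauce, so not vegetarian (and 1 more) — reject
B: has pork, so not vegetarian; has pecan, so not tree-nut-free — reject
C: not usable as an acid; has gelatin, so not vegetarian (and 1 more) — no
D: has almond, so not tree-nut-free — out
E: has spelt, so not Whole30-style; has honey, so not honey-free — out
F: has gelatin, so not vegetarian — no
G: works as an acid, vegetarian, Whole30-style — OK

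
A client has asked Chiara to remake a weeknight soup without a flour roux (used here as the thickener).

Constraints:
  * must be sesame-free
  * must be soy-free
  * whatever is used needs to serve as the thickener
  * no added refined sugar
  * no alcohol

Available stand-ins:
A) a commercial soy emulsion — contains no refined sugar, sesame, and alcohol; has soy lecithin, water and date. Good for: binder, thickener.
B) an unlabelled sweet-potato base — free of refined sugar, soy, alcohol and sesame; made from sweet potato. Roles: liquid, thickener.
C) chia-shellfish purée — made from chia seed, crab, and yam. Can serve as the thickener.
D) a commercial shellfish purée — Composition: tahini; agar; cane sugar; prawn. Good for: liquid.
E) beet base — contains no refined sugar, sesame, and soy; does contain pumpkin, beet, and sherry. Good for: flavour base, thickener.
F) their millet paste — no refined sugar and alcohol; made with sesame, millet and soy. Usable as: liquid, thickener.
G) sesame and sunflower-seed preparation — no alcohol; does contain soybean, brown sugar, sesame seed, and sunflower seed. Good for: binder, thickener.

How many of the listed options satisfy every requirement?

2

A: has soy lecithin, so not soy-free — no
B: no refined sugar, no sesame — OK
C: only crab, chia seed, and yam; none excluded — OK
D: not usable as a thickener; has cane sugar, so not no-added-sugar (and 1 more) — no
E: has sherry, so not alcohol-free — no
F: has soy, so not soy-free; has sesame, so not sesame-free — reject
G: has soybean, so not soy-free; has brown sugar, so not no-added-sugar (and 1 more) — no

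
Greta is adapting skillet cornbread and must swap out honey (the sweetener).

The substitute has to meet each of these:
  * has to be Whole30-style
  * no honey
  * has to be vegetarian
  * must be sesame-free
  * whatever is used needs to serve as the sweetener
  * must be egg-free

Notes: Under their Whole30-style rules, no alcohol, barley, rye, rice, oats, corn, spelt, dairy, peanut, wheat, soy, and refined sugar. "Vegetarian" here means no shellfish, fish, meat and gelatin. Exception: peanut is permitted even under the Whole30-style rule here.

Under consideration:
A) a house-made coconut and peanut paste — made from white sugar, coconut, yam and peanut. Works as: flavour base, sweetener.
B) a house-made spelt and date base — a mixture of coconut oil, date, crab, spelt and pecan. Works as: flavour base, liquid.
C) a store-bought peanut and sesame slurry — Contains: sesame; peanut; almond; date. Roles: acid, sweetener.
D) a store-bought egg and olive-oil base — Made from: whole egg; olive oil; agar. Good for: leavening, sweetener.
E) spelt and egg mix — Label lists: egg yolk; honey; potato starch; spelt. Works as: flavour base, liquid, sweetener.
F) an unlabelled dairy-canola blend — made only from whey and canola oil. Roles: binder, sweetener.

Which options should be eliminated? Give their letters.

A: has white sugar, so not Whole30-style — no
B: not usable as a sweetener; has spelt, so not Whole30-style (and 1 more) — out
C: has sesame, so not sesame-free — no
D: has whole egg, so not egg-free — reject
E: has spelt, so not Whole30-style; has egg yolk, so not egg-free (and 1 more) — reject
F: has whey, so not Whole30-style — reject

A, B, C, D, E, F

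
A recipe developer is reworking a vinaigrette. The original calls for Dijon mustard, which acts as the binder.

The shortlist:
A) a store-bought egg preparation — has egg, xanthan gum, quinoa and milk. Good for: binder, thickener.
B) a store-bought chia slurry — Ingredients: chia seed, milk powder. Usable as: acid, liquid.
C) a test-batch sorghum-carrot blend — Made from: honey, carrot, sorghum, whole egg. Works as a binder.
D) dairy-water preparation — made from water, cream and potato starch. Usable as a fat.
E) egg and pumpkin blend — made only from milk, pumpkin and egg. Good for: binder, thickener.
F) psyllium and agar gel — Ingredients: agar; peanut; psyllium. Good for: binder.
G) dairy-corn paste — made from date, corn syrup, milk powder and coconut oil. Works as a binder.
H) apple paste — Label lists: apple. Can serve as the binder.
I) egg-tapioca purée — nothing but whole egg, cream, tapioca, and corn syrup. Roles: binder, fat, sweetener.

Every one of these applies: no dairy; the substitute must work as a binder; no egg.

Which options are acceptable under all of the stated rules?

A: has egg, so not egg-free; has milk, so not dairy-free — no
B: not usable as a binder; has milk powder, so not dairy-free — no
C: has whole egg, so not egg-free — reject
D: not usable as a binder; has cream, so not dairy-free — reject
E: has egg, so not egg-free; has milk, so not dairy-free — reject
F: all constraints satisfied — OK
G: has milk powder, so not dairy-free — reject
H: only apple; none excluded — OK
I: has whole egg, so not egg-free; has cream, so not dairy-free — out

F, H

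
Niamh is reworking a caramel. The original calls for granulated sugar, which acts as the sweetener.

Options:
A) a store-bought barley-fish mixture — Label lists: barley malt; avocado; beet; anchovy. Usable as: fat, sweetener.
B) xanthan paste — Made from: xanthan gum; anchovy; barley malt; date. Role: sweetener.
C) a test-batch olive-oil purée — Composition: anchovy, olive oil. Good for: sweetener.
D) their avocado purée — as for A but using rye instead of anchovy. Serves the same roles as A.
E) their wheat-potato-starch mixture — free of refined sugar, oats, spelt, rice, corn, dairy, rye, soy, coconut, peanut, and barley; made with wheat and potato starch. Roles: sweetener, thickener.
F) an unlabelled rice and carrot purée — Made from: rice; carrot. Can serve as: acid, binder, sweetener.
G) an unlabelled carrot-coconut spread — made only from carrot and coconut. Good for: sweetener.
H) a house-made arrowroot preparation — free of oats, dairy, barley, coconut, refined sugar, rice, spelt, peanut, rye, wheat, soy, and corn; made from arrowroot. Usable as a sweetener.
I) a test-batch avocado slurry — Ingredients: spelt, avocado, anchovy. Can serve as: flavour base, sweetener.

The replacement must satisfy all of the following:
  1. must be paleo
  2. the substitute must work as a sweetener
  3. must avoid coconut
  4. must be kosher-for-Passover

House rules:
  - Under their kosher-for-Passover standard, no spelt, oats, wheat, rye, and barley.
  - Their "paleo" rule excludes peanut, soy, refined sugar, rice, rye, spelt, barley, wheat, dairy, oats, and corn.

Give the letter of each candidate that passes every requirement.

A: has barley malt, so not kosher-for-Passover; has barley malt, so not paleo — out
B: has barley malt, so not kosher-for-Passover; has barley malt, so not paleo — no
C: only anchovy and olive oil; none excluded — keep
D: has barley malt, so not kosher-for-Passover; has barley malt, so not paleo — reject
E: has wheat, so not kosher-for-Passover; has wheat, so not paleo — out
F: has rice, so not paleo — out
G: has coconut, so not coconut-free — reject
H: every rule checks out — valid
I: has spelt, so not kosher-for-Passover; has spelt, so not paleo — no

C, H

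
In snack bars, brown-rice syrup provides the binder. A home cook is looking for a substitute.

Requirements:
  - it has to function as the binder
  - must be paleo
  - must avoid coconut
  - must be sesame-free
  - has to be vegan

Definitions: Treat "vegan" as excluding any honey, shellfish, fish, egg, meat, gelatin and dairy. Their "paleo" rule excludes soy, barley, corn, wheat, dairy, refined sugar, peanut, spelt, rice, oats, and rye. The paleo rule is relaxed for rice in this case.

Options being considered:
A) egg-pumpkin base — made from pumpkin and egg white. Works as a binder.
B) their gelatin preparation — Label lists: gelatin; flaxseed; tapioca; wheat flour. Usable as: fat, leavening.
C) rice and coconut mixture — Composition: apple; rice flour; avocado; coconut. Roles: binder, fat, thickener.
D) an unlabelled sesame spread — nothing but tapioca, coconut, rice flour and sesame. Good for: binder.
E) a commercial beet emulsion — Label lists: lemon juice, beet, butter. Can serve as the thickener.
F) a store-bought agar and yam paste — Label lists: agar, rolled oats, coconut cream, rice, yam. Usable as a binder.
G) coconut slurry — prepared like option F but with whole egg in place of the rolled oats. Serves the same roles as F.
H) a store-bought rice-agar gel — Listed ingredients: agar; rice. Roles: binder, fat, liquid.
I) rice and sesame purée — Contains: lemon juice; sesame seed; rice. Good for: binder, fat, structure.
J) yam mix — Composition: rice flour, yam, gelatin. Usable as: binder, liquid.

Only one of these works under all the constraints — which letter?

H

A: has egg white, so not vegan — out
B: not usable as a binder; has gelatin, so not vegan (and 1 more) — out
C: has coconut, so not coconut-free — no
D: has coconut, so not coconut-free; has sesame, so not sesame-free — reject
E: not usable as a binder; has butter, so not vegan (and 1 more) — out
F: has rolled oats, so not paleo; has coconut cream, so not coconut-free — reject
G: has whole egg, so not vegan; has coconut cream, so not coconut-free — out
H: rice is permitted under the paleo carve-out; nothing else excluded — keep
I: has sesame seed, so not sesame-free — out
J: has gelatin, so not vegan — reject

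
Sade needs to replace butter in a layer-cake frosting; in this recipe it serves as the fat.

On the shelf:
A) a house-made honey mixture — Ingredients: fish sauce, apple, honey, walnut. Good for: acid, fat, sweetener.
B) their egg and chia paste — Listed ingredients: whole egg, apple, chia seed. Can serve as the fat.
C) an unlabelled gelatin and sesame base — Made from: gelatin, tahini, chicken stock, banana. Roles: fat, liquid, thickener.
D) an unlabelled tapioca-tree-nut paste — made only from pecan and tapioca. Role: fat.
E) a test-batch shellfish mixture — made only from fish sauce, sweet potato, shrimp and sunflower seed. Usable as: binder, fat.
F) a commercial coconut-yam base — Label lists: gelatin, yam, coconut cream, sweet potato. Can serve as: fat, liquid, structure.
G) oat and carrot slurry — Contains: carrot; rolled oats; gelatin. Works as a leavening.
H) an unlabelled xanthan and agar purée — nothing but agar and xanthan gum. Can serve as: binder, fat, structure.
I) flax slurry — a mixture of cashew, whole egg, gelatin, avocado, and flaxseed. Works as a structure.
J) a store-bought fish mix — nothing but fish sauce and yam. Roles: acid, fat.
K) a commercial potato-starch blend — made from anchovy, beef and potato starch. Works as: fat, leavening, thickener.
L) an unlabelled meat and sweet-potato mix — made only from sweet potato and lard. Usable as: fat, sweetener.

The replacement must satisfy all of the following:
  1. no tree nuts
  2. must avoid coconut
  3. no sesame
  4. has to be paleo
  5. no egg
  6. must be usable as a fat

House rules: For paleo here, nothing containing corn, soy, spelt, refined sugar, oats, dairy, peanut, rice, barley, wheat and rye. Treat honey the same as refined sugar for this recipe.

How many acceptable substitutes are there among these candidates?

5

A: has honey, so not paleo; has walnut, so not tree-nut-free — out
B: has whole egg, so not egg-free — reject
C: has tahini, so not sesame-free — reject
D: has pecan, so not tree-nut-free — no
E: fish sauce and shrimp etc. — none of it excluded — OK
F: has coconut cream, so not coconut-free — out
G: not usable as a fat; has rolled oats, so not paleo — reject
H: only xanthan gum and agar; none excluded — valid
I: not usable as a fat; has whole egg, so not egg-free (and 1 more) — reject
J: only fish sauce and yam; none excluded — OK
K: every rule checks out — OK
L: only lard and sweet potato; none excluded — OK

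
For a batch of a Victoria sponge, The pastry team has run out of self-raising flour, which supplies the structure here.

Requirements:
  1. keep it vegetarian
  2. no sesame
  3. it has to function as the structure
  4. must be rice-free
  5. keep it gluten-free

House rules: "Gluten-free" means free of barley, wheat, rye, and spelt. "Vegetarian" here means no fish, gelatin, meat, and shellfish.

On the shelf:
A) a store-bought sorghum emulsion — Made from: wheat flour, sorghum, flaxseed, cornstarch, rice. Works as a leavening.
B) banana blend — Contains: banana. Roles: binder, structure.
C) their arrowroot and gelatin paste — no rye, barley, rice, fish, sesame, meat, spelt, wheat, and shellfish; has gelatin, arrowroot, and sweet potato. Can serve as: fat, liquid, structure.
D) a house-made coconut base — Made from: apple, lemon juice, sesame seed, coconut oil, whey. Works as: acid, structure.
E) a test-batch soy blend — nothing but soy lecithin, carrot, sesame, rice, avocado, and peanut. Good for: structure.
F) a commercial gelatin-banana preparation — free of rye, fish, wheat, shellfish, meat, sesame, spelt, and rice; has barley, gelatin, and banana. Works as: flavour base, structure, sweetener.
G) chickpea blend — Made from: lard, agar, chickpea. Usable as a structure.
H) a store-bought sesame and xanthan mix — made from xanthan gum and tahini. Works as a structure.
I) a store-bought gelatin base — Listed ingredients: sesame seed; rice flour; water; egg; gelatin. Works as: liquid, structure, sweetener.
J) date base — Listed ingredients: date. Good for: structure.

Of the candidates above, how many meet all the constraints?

2

A: not usable as a structure; has wheat flour, so not gluten-free (and 1 more) — out
B: vegetarian, no sesame — keep
C: has gelatin, so not vegetarian — out
D: has sesame seed, so not sesame-free — out
E: has sesame, so not sesame-free; has rice, so not rice-free — no
F: has barley, so not gluten-free; has gelatin, so not vegetarian — out
G: has lard, so not vegetarian — out
H: has tahini, so not sesame-free — no
I: has gelatin, so not vegetarian; has sesame seed, so not sesame-free (and 1 more) — no
J: only date; none excluded — valid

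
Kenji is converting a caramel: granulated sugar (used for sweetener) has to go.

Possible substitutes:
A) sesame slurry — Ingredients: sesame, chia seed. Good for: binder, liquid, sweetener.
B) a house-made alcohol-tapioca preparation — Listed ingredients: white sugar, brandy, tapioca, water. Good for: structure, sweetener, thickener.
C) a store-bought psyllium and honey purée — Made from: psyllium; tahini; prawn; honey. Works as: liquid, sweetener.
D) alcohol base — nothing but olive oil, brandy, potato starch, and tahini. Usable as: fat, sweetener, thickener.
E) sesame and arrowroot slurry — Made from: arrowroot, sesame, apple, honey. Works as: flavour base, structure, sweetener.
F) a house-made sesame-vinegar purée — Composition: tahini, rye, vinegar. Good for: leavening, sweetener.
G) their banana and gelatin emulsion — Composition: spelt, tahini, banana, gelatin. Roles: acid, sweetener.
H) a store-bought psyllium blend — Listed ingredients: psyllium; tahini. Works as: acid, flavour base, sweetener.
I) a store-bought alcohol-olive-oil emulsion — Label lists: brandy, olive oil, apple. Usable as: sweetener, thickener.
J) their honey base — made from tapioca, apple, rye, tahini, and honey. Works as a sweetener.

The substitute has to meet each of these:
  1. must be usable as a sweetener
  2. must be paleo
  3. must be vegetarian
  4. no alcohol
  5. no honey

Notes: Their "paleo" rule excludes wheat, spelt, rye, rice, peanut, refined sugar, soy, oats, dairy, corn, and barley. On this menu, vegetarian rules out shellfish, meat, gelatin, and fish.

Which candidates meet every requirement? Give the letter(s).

A, H

A: only sesame and chia seed; none excluded — OK
B: has white sugar, so not paleo; has brandy, so not alcohol-free — no
C: has prawn, so not vegetarian; has honey, so not honey-free — no
D: has brandy, so not alcohol-free — reject
E: has honey, so not honey-free — reject
F: has rye, so not paleo — no
G: has spelt, so not paleo; has gelatin, so not vegetarian — reject
H: only tahini and psyllium; none excluded — OK
I: has brandy, so not alcohol-free — no
J: has rye, so not paleo; has honey, so not honey-free — reject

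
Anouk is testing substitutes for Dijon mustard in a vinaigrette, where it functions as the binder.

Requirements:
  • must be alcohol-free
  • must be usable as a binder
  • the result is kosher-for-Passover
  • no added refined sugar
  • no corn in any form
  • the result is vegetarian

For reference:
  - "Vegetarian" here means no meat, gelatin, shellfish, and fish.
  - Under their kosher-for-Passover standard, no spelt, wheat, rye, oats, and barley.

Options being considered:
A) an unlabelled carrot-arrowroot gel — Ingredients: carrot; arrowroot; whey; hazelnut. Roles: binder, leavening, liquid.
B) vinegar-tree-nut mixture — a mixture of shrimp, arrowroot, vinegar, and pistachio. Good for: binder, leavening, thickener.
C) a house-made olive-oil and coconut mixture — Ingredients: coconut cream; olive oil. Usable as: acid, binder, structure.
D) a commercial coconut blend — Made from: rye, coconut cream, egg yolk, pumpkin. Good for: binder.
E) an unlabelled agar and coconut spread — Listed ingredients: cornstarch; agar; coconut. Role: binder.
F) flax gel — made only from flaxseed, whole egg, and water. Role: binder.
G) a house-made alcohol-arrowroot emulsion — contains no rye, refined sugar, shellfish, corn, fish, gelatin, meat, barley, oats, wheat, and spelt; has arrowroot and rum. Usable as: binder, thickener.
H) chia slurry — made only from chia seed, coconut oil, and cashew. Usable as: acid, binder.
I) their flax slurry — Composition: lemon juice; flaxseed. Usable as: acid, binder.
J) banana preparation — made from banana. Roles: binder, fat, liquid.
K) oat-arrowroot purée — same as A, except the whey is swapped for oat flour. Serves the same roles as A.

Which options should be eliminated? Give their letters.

A: no corn, vegetarian — keep
B: has shrimp, so not vegetarian — out
C: only coconut cream and olive oil; none excluded — keep
D: has rye, so not kosher-for-Passover — no
E: has cornstarch, so not corn-free — reject
F: only whole egg, flaxseed, and water; none excluded — OK
G: has rum, so not alcohol-free — no
H: only coconut oil, cashew, and chia seed; none excluded — keep
I: works as a binder, kosher-for-Passover, no refined sugar — OK
J: every rule checks out — OK
K: has oat flour, so not kosher-for-Passover — out

B, D, E, G, K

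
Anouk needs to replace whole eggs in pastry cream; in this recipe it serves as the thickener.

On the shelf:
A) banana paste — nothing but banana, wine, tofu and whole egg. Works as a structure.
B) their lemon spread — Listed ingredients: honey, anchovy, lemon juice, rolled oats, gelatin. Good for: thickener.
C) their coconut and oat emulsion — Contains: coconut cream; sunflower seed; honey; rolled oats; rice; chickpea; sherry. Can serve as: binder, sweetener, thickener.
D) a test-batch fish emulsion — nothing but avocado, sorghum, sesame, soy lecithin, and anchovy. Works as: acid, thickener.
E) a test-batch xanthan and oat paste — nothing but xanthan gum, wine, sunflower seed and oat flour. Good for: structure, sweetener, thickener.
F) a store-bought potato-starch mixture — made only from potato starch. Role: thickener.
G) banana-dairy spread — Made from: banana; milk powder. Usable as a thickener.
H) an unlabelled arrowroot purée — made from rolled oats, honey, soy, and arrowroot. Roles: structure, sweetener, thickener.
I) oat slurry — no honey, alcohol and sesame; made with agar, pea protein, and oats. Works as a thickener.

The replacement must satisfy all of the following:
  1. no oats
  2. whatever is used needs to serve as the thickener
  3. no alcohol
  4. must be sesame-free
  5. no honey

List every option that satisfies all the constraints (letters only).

A: not usable as a thickener; has wine, so not alcohol-free — reject
B: has honey, so not honey-free; has rolled oats, so not oat-free — out
C: has sherry, so not alcohol-free; has honey, so not honey-free (and 1 more) — no
D: has sesame, so not sesame-free — reject
E: has wine, so not alcohol-free; has oat flour, so not oat-free — out
F: no oats, no alcohol — OK
G: no honey, no sesame — OK
H: has honey, so not honey-free; has rolled oats, so not oat-free — out
I: has oats, so not oat-free — out

F, G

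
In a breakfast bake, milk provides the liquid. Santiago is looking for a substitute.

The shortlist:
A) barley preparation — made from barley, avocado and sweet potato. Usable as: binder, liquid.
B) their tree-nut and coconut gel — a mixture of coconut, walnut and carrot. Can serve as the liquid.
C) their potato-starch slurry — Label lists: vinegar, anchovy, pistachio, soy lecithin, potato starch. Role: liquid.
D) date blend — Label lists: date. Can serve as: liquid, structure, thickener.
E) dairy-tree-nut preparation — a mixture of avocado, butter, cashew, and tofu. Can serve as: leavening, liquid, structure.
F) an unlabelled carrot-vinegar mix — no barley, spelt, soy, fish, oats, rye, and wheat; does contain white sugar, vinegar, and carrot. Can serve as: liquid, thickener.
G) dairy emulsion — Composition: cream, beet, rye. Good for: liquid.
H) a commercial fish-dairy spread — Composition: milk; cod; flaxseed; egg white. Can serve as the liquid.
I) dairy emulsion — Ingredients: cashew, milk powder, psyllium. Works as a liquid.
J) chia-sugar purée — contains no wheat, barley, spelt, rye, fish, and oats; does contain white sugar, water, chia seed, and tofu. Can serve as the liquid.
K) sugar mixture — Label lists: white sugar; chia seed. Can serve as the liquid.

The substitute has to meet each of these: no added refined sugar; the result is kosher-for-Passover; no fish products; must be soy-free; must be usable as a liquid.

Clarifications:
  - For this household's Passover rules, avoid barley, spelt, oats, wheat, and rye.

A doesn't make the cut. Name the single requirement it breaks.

usable as a liquid: satisfied
kosher-for-Passover: has barley — fails
fish-free: satisfied
soy-free: satisfied
no-added-sugar: satisfied

kosher-for-Passover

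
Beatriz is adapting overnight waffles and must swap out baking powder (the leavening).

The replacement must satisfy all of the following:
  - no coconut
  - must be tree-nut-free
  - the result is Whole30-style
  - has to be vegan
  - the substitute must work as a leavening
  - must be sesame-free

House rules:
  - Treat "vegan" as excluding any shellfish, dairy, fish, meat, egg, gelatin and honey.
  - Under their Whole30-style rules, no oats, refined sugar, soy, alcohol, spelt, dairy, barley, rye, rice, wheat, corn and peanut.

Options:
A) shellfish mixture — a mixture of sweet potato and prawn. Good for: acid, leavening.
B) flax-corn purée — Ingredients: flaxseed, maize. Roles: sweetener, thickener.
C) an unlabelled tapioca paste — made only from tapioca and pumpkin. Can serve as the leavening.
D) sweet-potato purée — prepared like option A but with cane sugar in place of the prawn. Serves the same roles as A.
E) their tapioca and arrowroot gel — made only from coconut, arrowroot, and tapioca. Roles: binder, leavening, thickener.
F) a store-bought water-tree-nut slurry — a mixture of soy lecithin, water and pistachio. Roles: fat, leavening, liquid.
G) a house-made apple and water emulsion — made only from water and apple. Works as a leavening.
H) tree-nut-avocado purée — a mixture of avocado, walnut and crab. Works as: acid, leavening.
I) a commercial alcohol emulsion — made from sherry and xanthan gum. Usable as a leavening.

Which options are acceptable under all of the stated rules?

A: has prawn, so not vegan — no
B: not usable as a leavening; has maize, so not Whole30-style — out
C: only pumpkin and tapioca; none excluded — valid
D: has cane sugar, so not Whole30-style — no
E: has coconut, so not coconut-free — no
F: has soy lecithin, so not Whole30-style; has pistachio, so not tree-nut-free — out
G: nothing on the exclusion list — valid
H: has crab, so not vegan; has walnut, so not tree-nut-free — out
I: has sherry, so not Whole30-style — reject

C, G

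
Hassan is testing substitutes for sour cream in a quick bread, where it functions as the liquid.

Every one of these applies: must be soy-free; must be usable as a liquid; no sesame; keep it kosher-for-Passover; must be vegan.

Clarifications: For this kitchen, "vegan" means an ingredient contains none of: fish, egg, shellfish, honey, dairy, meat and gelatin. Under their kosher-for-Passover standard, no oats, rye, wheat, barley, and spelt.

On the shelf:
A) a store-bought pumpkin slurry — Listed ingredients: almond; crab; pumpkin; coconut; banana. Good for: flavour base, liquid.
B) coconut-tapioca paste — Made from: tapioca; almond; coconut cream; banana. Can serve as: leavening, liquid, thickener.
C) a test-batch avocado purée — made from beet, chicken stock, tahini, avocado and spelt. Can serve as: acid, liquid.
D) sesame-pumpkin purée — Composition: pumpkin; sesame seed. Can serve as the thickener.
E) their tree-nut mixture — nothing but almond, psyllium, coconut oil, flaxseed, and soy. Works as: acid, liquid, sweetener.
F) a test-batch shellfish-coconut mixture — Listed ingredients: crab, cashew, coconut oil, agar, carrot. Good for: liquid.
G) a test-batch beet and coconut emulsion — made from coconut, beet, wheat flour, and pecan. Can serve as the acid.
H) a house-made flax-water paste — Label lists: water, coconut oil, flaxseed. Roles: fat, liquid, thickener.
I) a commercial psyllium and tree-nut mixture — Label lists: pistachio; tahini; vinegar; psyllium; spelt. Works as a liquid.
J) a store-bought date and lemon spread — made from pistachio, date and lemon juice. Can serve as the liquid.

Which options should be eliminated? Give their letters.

A, C, D, E, F, G, I

A: has crab, so not vegan — out
B: coconut cream and almond etc. — none of it excluded — OK
C: has chicken stock, so not vegan; has spelt, so not kosher-for-Passover (and 1 more) — reject
D: not usable as a liquid; has sesame seed, so not sesame-free — out
E: has soy, so not soy-free — out
F: has crab, so not vegan — no
G: not usable as a liquid; has wheat flour, so not kosher-for-Passover — no
H: all constraints satisfied — valid
I: has spelt, so not kosher-for-Passover; has tahini, so not sesame-free — no
J: only pistachio, lemon juice and date; none excluded — valid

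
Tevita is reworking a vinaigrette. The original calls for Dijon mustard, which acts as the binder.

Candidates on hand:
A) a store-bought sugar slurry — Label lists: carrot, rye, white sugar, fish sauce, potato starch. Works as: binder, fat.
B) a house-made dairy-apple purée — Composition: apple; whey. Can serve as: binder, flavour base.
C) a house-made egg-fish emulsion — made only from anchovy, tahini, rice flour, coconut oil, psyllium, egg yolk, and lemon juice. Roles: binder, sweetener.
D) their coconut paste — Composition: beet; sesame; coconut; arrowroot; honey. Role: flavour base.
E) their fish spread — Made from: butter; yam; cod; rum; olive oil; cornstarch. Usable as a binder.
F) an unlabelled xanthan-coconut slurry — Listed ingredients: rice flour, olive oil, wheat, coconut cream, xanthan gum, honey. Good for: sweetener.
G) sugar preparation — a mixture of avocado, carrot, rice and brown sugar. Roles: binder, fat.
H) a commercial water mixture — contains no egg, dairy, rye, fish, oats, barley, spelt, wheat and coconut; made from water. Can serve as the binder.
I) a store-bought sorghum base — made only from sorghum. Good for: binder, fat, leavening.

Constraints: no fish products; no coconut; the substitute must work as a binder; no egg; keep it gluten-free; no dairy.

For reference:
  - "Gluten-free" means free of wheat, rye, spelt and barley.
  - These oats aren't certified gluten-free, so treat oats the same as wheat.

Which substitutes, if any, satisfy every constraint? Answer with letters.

G, H, I

A: has rye, so not gluten-free; has fish sauce, so not fish-free — reject
B: has whey, so not dairy-free — no
C: has egg yolk, so not egg-free; has coconut oil, so not coconut-free (and 1 more) — out
D: not usable as a binder; has coconut, so not coconut-free — no
E: has butter, so not dairy-free; has cod, so not fish-free — no
F: not usable as a binder; has wheat, so not gluten-free (and 1 more) — out
G: works as a binder, no dairy, gluten-free — keep
H: all constraints satisfied — keep
I: only sorghum; none excluded — valid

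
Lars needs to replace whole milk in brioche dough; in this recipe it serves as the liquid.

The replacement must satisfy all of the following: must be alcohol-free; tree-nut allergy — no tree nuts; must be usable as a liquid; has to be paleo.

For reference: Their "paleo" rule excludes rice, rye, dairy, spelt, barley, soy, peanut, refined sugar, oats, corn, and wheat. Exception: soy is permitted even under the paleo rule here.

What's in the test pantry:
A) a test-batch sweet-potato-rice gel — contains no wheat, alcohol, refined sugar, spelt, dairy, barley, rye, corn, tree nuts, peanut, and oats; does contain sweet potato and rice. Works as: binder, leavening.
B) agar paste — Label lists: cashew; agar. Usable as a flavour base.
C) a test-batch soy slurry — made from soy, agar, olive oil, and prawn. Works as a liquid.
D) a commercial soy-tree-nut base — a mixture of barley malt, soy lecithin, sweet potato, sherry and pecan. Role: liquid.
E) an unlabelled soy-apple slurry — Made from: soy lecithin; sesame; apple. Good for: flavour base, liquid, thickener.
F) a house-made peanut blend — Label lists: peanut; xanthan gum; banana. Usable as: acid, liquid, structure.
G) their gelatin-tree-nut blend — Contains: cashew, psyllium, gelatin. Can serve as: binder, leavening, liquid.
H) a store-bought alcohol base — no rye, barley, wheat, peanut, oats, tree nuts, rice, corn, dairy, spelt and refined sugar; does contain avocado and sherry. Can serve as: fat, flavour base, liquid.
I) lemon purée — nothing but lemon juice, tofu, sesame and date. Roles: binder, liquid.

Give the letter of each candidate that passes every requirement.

C, E, I

A: not usable as a liquid; has rice, so not paleo — reject
B: not usable as a liquid; has cashew, so not tree-nut-free — reject
C: soy is permitted under the paleo carve-out; nothing else excluded — OK
D: has barley malt, so not paleo; has pecan, so not tree-nut-free (and 1 more) — out
E: soy is permitted under the paleo carve-out; nothing else excluded — OK
F: has peanut, so not paleo — no
G: has cashew, so not tree-nut-free — no
H: has sherry, so not alcohol-free — out
I: soy is permitted under the paleo carve-out; nothing else excluded — keep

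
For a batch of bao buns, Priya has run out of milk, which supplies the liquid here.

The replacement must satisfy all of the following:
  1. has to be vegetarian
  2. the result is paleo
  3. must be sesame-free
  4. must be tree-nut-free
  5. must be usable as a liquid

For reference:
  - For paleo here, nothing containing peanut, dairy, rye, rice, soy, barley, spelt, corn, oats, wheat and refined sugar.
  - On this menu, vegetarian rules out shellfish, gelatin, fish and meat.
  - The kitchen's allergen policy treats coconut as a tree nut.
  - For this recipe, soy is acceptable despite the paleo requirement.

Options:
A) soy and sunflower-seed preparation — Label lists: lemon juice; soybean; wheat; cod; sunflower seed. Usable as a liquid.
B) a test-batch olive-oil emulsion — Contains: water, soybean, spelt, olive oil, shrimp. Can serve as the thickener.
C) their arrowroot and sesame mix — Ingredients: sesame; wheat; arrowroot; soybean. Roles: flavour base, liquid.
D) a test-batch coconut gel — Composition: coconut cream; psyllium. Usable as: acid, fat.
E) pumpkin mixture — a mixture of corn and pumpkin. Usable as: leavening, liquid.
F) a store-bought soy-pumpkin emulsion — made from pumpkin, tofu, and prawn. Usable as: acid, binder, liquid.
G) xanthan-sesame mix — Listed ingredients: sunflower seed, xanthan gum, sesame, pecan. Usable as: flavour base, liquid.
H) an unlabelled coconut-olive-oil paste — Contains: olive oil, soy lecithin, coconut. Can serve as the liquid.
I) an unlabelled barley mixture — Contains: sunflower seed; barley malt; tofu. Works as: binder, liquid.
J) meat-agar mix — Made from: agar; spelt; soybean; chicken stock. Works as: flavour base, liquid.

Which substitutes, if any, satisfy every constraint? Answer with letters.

none

A: has wheat, so not paleo; has cod, so not vegetarian — reject
B: not usable as a liquid; has spelt, so not paleo (and 1 more) — no
C: has wheat, so not paleo; has sesame, so not sesame-free — out
D: not usable as a liquid; has coconut cream, so not tree-nut-free — reject
E: has corn, so not paleo — reject
F: has prawn, so not vegetarian — out
G: has sesame, so not sesame-free; has pecan, so not tree-nut-free — no
H: has coconut, so not tree-nut-free — out
I: has barley malt, so not paleo — out
J: has spelt, so not paleo; has chicken stock, so not vegetarian — reject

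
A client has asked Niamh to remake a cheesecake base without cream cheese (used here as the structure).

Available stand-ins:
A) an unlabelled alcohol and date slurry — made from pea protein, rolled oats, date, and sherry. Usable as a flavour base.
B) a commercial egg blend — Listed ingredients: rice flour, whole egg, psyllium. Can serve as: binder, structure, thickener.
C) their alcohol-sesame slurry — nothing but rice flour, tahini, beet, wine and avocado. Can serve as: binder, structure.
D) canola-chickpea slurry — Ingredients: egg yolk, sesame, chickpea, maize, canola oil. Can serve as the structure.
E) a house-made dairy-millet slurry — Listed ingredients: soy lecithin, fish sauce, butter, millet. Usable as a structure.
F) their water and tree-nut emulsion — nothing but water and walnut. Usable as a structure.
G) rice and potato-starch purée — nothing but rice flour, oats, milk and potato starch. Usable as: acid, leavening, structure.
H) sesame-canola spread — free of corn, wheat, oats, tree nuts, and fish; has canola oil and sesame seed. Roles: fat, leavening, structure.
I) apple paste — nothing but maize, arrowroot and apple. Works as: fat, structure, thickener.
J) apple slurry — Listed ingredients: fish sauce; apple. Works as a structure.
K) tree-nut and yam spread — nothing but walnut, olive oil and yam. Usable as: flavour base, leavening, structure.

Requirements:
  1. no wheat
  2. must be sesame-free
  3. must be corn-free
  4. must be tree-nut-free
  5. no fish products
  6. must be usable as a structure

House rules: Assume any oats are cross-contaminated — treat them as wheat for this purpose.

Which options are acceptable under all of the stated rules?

A: not usable as a structure; has rolled oats, so not wheat-free — no
B: only whole egg, rice flour and psyllium; none excluded — OK
C: has tahini, so not sesame-free — no
D: has sesame, so not sesame-free; has maize, so not corn-free — no
E: has fish sauce, so not fish-free — out
F: has walnut, so not tree-nut-free — out
G: has oats, so not wheat-free — no
H: has sesame seed, so not sesame-free — no
I: has maize, so not corn-free — out
J: has fish sauce, so not fish-free — no
K: has walnut, so not tree-nut-free — out

B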